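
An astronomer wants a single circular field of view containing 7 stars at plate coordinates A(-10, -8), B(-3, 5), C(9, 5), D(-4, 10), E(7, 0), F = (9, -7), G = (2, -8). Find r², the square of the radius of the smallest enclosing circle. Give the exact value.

The minimum enclosing circle is determined by three boundary points: A, C, D.
Their circumcentre is (-35/44, -47/44) with r² = 128525/968.
The farthest remaining point F is at distance² 126941/968 ≤ 128525/968.

128525/968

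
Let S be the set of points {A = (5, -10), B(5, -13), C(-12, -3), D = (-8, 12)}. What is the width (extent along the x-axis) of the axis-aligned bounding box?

17

max x = 5, min x = -12, so width = 17.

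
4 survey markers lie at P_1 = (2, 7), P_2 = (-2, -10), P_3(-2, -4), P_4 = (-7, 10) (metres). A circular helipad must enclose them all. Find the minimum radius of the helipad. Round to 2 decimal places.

The minimum enclosing circle of a finite set is fixed by two of the points (as a diameter) or three (as a circumcircle).
The farthest pair is P_2–P_4 with squared distance 425. The circle on this segment as diameter has centre (-4.5, 0) and r² = 425/4 = 106.25.
Check P_1: distance² to centre = 91.25 ≤ 106.25, so it lies inside.
All remaining points lie in this disk, and no smaller disk contains both endpoints, so this is the minimum enclosing circle.
r = √(106.25) ≈ 10.31.

10.31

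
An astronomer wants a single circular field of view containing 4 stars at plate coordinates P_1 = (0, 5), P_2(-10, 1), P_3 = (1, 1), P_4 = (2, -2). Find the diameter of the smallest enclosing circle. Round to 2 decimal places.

12.43

The minimum enclosing circle of a finite set is fixed by two of the points (as a diameter) or three (as a circumcircle).
The minimum enclosing circle is determined by three boundary points: P_1, P_2, P_4.
Their circumcentre is (-50/13, 3/26) with r² = 26129/676.
The farthest remaining point P_3 is at distance² 16405/676 ≤ 26129/676.
Diameter = 2r = 2√(26129/676) ≈ 12.43.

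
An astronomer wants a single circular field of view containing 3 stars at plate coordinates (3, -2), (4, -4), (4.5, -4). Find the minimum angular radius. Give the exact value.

1.25

Call the three points A, B, C in the order given.
Side lengths²: AB² = 5, AC² = 6.25, BC² = 0.25.
Since AC² = 6.25 ≥ 5 + 0.25 = 5.25, the angle opposite AC is not acute, so the smallest enclosing circle has AC as diameter.
Centre = midpoint of AC = (3.75, -3), r² = 6.25/4 = 1.5625.
r = √(1.5625) = 1.25.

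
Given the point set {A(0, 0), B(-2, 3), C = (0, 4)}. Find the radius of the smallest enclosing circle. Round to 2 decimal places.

Side lengths²: AB² = 13, AC² = 16, BC² = 5.
Since AC² = 16 < 13 + 5 = 18, the triangle is acute, so the smallest enclosing circle is the circumcircle.
Circumcentre = (-0.25, 2), r² = 4.0625.
r = √(4.0625) ≈ 2.02.

2.02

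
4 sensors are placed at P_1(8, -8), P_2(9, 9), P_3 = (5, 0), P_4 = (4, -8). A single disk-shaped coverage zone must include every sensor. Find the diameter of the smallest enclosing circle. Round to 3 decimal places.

A smallest enclosing disk is always determined by at most three of the input points on its boundary.
The farthest pair is P_2–P_4 with squared distance 314. The circle on this segment as diameter has centre (6.5, 0.5) and r² = 314/4 = 78.5.
Check P_1: distance² to centre = 74.5 ≤ 78.5, so it lies inside.
All remaining points lie in this disk, and no smaller disk contains both endpoints, so this is the minimum enclosing circle.
Diameter = 2r = 2√(78.5) ≈ 17.720.

17.720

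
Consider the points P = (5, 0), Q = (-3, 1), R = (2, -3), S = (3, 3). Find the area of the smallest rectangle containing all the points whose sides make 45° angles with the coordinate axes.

In coordinates u = x + y, v = x − y the rectangle is axis-aligned; the map (x,y)→(u,v) scales areas by 2.
u-values: 5, -2, -1, 6; range = 6 − (-2) = 8.
v-values: 5, -4, 5, 0; range = 5 − (-4) = 9.
Area = (8 × 9) / 2 = 36.

36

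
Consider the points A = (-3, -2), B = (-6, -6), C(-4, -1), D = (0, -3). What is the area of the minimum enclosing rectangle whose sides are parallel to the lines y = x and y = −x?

27

In coordinates u = x + y, v = x − y the rectangle is axis-aligned; the map (x,y)→(u,v) scales areas by 2.
u-values: -5, -12, -5, -3; range = -3 − (-12) = 9.
v-values: -1, 0, -3, 3; range = 3 − (-3) = 6.
Area = (9 × 6) / 2 = 27.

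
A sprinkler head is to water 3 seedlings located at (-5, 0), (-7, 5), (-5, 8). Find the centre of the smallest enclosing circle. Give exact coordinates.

(-5, 4)

Call the three points A, B, C in the order given.
Side lengths²: AB² = 29, AC² = 64, BC² = 13.
Since AC² = 64 ≥ 29 + 13 = 42, the angle opposite AC is not acute, so the smallest enclosing circle has AC as diameter.
Centre = midpoint of AC = (-5, 4), r² = 64/4 = 16.
Centre = (-5, 4).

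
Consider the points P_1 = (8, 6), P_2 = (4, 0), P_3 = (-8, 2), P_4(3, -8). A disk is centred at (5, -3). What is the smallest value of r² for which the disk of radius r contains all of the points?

The required radius is the distance from (5, -3) to the farthest point.
Squared distances: 90, 10, 194, 29.
Maximum is 194, attained at P_3.

194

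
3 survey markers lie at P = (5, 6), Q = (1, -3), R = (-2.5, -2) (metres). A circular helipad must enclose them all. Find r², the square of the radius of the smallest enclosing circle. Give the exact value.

30.0625

Side lengths²: PQ² = 97, PR² = 120.25, QR² = 13.25.
Since PR² = 120.25 ≥ 97 + 13.25 = 110.25, the angle opposite PR is not acute, so the smallest enclosing circle has PR as diameter.
Centre = midpoint of PR = (1.25, 2), r² = 120.25/4 = 30.0625.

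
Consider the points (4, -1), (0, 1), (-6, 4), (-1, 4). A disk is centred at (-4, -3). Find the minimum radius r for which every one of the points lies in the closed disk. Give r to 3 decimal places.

The required radius is the distance from (-4, -3) to the farthest point.
Squared distances: 68, 32, 53, 58.
Maximum is 68, attained at (4, -1).
r = √68 ≈ 8.246.

8.246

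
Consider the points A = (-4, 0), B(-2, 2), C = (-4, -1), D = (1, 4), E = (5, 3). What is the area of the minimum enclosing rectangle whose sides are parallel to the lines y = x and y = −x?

39

In coordinates u = x + y, v = x − y the rectangle is axis-aligned; the map (x,y)→(u,v) scales areas by 2.
u-values: -4, 0, -5, 5, 8; range = 8 − (-5) = 13.
v-values: -4, -4, -3, -3, 2; range = 2 − (-4) = 6.
Area = (13 × 6) / 2 = 39.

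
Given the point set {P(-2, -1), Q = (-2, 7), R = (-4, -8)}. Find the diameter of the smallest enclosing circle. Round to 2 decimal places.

15.13

Side lengths²: PQ² = 64, PR² = 53, QR² = 229.
Since QR² = 229 ≥ 64 + 53 = 117, the angle opposite QR is not acute, so the smallest enclosing circle has QR as diameter.
Centre = midpoint of QR = (-3, -0.5), r² = 229/4 = 57.25.
Diameter = 2r = 2√(57.25) ≈ 15.13.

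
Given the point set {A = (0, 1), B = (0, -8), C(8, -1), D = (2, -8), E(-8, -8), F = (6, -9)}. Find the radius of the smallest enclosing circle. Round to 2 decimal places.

The minimum enclosing circle of a finite set is fixed by two of the points (as a diameter) or three (as a circumcircle).
The farthest pair is C–E with squared distance 305. The circle on this segment as diameter has centre (0, -4.5) and r² = 305/4 = 76.25.
Check A: distance² to centre = 30.25 ≤ 76.25, so it lies inside.
All remaining points lie in this disk, and no smaller disk contains both endpoints, so this is the minimum enclosing circle.
r = √(76.25) ≈ 8.73.

8.73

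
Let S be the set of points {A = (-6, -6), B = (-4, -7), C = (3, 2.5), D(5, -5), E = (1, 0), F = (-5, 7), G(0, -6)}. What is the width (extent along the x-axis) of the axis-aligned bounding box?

max x = 5, min x = -6, so width = 11.

11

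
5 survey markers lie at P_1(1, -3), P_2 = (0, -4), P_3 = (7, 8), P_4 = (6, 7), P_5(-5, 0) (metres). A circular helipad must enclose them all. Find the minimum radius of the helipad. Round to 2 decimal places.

By Welzl's lemma the MEC is supported by two points (diametrically opposite) or three points (on a circumcircle).
The minimum enclosing circle is determined by three boundary points: P_2, P_3, P_5.
Their circumcentre is (35/22, 137/44) with r² = 102869/1936.
The farthest remaining point P_1 is at distance² 73037/1936 ≤ 102869/1936.
r = √(102869/1936) ≈ 7.29.

7.29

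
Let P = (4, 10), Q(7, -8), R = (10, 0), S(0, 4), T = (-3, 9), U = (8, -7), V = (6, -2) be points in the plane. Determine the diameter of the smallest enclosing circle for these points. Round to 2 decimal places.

19.72

The farthest pair is Q–T with squared distance 389. The circle on this segment as diameter has centre (2, 0.5) and r² = 389/4 = 97.25.
Check P: distance² to centre = 94.25 ≤ 97.25, so it lies inside.
All remaining points lie in this disk, and no smaller disk contains both endpoints, so this is the minimum enclosing circle.
Diameter = 2r = 2√(97.25) ≈ 19.72.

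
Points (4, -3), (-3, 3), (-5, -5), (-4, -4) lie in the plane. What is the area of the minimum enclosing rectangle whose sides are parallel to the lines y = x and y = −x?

71.5

In coordinates u = x + y, v = x − y the rectangle is axis-aligned; the map (x,y)→(u,v) scales areas by 2.
u-values: 1, 0, -10, -8; range = 1 − (-10) = 11.
v-values: 7, -6, 0, 0; range = 7 − (-6) = 13.
Area = (11 × 13) / 2 = 71.5.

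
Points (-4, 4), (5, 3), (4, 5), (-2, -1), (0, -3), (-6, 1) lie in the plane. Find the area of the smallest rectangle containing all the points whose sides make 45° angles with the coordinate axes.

In coordinates u = x + y, v = x − y the rectangle is axis-aligned; the map (x,y)→(u,v) scales areas by 2.
u-values: 0, 8, 9, -3, -3, -5; range = 9 − (-5) = 14.
v-values: -8, 2, -1, -1, 3, -7; range = 3 − (-8) = 11.
Area = (14 × 11) / 2 = 77.

77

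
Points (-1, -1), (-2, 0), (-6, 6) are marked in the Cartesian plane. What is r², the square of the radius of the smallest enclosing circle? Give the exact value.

18.5

Call the three points A, B, C in the order given.
Side lengths²: AB² = 2, AC² = 74, BC² = 52.
Since AC² = 74 ≥ 52 + 2 = 54, the angle opposite AC is not acute, so the smallest enclosing circle has AC as diameter.
Centre = midpoint of AC = (-3.5, 2.5), r² = 74/4 = 18.5.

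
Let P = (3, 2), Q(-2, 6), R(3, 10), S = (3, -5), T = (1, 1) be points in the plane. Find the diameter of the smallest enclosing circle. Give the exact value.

15

The minimum enclosing circle of a finite set is fixed by two of the points (as a diameter) or three (as a circumcircle).
The farthest pair is R–S with squared distance 225. The circle on this segment as diameter has centre (3, 2.5) and r² = 225/4 = 56.25.
Check P: distance² to centre = 0.25 ≤ 56.25, so it lies inside.
All remaining points lie in this disk, and no smaller disk contains both endpoints, so this is the minimum enclosing circle.
Diameter = 2r = 2√(56.25) = 15.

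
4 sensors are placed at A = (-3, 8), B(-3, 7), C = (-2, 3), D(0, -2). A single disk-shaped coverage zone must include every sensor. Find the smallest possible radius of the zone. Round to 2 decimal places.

5.22

The minimum enclosing circle of a finite set is fixed by two of the points (as a diameter) or three (as a circumcircle).
The farthest pair is A–D with squared distance 109. The circle on this segment as diameter has centre (-1.5, 3) and r² = 109/4 = 27.25.
Check B: distance² to centre = 18.25 ≤ 27.25, so it lies inside.
All remaining points lie in this disk, and no smaller disk contains both endpoints, so this is the minimum enclosing circle.
r = √(27.25) ≈ 5.22.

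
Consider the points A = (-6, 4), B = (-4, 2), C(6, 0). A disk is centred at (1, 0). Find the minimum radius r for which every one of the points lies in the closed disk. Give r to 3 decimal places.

8.062

The required radius is the distance from (1, 0) to the farthest point.
Squared distances: 65, 29, 25.
Maximum is 65, attained at A.
r = √65 ≈ 8.062.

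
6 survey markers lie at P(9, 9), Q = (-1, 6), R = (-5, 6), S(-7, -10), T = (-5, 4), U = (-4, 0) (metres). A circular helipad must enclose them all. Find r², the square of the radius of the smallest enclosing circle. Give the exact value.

154.25

The minimum enclosing circle of a finite set is fixed by two of the points (as a diameter) or three (as a circumcircle).
The farthest pair is P–S with squared distance 617. The circle on this segment as diameter has centre (1, -0.5) and r² = 617/4 = 154.25.
Check Q: distance² to centre = 46.25 ≤ 154.25, so it lies inside.
All remaining points lie in this disk, and no smaller disk contains both endpoints, so this is the minimum enclosing circle.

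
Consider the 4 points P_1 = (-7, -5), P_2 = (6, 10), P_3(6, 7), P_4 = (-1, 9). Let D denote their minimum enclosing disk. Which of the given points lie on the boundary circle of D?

P_1, P_2

The farthest pair is P_1–P_2 with squared distance 394. The circle on this segment as diameter has centre (-0.5, 2.5) and r² = 394/4 = 98.5.
Check P_3: distance² to centre = 62.5 ≤ 98.5, so it lies inside.
All remaining points lie in this disk, and no smaller disk contains both endpoints, so this is the minimum enclosing circle.
The points at distance exactly r from the centre are P_1, P_2 — 2 points.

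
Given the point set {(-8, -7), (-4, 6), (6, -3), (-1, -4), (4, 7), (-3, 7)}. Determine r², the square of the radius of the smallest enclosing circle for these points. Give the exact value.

The farthest pair is (-8, -7)–(4, 7) with squared distance 340. The circle on this segment as diameter has centre (-2, 0) and r² = 340/4 = 85.
Check (-4, 6): distance² to centre = 40 ≤ 85, so it lies inside.
All remaining points lie in this disk, and no smaller disk contains both endpoints, so this is the minimum enclosing circle.

85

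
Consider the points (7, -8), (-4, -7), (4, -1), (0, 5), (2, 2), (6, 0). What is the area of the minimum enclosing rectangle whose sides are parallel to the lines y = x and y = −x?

170

In coordinates u = x + y, v = x − y the rectangle is axis-aligned; the map (x,y)→(u,v) scales areas by 2.
u-values: -1, -11, 3, 5, 4, 6; range = 6 − (-11) = 17.
v-values: 15, 3, 5, -5, 0, 6; range = 15 − (-5) = 20.
Area = (17 × 20) / 2 = 170.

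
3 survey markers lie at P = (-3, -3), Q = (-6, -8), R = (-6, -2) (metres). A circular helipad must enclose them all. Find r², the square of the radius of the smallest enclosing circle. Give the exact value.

Side lengths²: PQ² = 34, PR² = 10, QR² = 36.
Since QR² = 36 < 34 + 10 = 44, the triangle is acute, so the smallest enclosing circle is the circumcircle.
Circumcentre = (-16/3, -5), r² = 85/9.

85/9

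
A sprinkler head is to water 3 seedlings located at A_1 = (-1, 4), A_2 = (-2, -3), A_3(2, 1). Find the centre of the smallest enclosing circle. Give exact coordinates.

Side lengths²: A_1A_2² = 50, A_1A_3² = 18, A_2A_3² = 32.
Since A_1A_2² = 50 ≥ 32 + 18 = 50, the angle opposite A_1A_2 is not acute, so the smallest enclosing circle has A_1A_2 as diameter.
Centre = midpoint of A_1A_2 = (-1.5, 0.5), r² = 50/4 = 12.5.
Centre = (-1.5, 0.5).

(-1.5, 0.5)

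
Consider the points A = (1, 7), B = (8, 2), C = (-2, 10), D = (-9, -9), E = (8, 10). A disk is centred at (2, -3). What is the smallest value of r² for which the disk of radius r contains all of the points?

The required radius is the distance from (2, -3) to the farthest point.
Squared distances: 101, 61, 185, 157, 205.
Maximum is 205, attained at E.

205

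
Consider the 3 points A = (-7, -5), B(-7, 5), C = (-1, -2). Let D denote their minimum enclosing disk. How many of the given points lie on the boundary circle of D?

Side lengths²: AB² = 100, AC² = 45, BC² = 85.
Since AB² = 100 < 85 + 45 = 130, the triangle is acute, so the smallest enclosing circle is the circumcircle.
Circumcentre = (-5.75, 0), r² = 26.5625.
The points at distance exactly r from the centre are A, B, C — 3 points.

3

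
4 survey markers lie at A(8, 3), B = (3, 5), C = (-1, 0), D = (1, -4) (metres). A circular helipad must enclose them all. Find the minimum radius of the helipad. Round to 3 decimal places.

5.015

By Welzl's lemma the MEC is supported by two points (diametrically opposite) or three points (on a circumcircle).
The minimum enclosing circle is determined by three boundary points: A, B, D.
Their circumcentre is (55/14, 1/14) with r² = 2465/98.
The farthest remaining point C is at distance² 2381/98 ≤ 2465/98.
r = √(2465/98) ≈ 5.015.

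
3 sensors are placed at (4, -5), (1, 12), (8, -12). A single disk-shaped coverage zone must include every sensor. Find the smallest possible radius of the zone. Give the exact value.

Call the three points A, B, C in the order given.
Side lengths²: AB² = 298, AC² = 65, BC² = 625.
Since BC² = 625 ≥ 298 + 65 = 363, the angle opposite BC is not acute, so the smallest enclosing circle has BC as diameter.
Centre = midpoint of BC = (4.5, 0), r² = 625/4 = 156.25.
r = √(156.25) = 12.5.

12.5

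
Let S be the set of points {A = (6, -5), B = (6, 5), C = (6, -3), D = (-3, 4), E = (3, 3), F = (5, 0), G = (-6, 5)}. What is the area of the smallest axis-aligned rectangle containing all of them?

120

x ranges over [-6, 6], width 12.
y ranges over [-5, 5], height 10.
Area = 12 × 10 = 120.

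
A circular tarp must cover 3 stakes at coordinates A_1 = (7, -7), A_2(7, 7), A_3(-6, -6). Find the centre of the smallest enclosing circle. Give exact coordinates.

(1, 0)

Side lengths²: A_1A_2² = 196, A_1A_3² = 170, A_2A_3² = 338.
Since A_2A_3² = 338 < 196 + 170 = 366, the triangle is acute, so the smallest enclosing circle is the circumcircle.
Circumcentre = (1, 0), r² = 85.
Centre = (1, 0).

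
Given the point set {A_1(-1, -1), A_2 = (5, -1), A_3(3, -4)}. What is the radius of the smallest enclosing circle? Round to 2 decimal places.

3.00

Side lengths²: A_1A_2² = 36, A_1A_3² = 25, A_2A_3² = 13.
Since A_1A_2² = 36 < 25 + 13 = 38, the triangle is acute, so the smallest enclosing circle is the circumcircle.
Circumcentre = (2, -7/6), r² = 325/36.
r = √(325/36) ≈ 3.00.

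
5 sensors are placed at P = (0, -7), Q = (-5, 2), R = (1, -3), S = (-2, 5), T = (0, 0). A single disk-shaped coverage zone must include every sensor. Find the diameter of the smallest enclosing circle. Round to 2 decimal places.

The farthest pair is P–S with squared distance 148. The circle on this segment as diameter has centre (-1, -1) and r² = 148/4 = 37.
Check Q: distance² to centre = 25 ≤ 37, so it lies inside.
All remaining points lie in this disk, and no smaller disk contains both endpoints, so this is the minimum enclosing circle.
Diameter = 2r = 2√37 ≈ 12.17.

12.17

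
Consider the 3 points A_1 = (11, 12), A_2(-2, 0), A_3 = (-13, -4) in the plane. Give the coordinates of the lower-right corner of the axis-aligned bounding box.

(11, -4)

x-range [-13, 11], y-range [-4, 12].
The lower-right corner is (11, -4).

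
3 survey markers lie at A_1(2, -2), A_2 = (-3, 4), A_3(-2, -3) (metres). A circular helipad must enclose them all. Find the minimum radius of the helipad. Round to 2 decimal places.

3.93

Side lengths²: A_1A_2² = 61, A_1A_3² = 17, A_2A_3² = 50.
Since A_1A_2² = 61 < 50 + 17 = 67, the triangle is acute, so the smallest enclosing circle is the circumcircle.
Circumcentre = (-47/58, 43/58), r² = 25925/1682.
r = √(25925/1682) ≈ 3.93.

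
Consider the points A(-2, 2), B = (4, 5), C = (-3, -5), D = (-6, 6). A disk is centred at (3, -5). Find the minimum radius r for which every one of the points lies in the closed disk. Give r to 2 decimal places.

The required radius is the distance from (3, -5) to the farthest point.
Squared distances: 74, 101, 36, 202.
Maximum is 202, attained at D.
r = √202 ≈ 14.21.

14.21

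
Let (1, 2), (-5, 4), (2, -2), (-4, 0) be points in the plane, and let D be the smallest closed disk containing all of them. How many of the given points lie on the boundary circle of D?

2

The minimum enclosing circle of a finite set is fixed by two of the points (as a diameter) or three (as a circumcircle).
The farthest pair is (-5, 4)–(2, -2) with squared distance 85. The circle on this segment as diameter has centre (-1.5, 1) and r² = 85/4 = 21.25.
Check (1, 2): distance² to centre = 7.25 ≤ 21.25, so it lies inside.
All remaining points lie in this disk, and no smaller disk contains both endpoints, so this is the minimum enclosing circle.
The points at distance exactly r from the centre are (-5, 4), (2, -2) — 2 points.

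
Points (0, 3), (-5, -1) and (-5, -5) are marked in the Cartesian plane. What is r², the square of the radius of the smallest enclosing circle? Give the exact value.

22.25

Call the three points A, B, C in the order given.
Side lengths²: AB² = 41, AC² = 89, BC² = 16.
Since AC² = 89 ≥ 41 + 16 = 57, the angle opposite AC is not acute, so the smallest enclosing circle has AC as diameter.
Centre = midpoint of AC = (-2.5, -1), r² = 89/4 = 22.25.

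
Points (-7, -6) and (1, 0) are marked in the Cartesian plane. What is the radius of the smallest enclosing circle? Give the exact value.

5

The smallest circle enclosing two points has them as diameter endpoints.
Centre = midpoint = (-3, -3); r² = |(-7, -6)−(1, 0)|²/4 = 100/4 = 25.
r = √25 = 5.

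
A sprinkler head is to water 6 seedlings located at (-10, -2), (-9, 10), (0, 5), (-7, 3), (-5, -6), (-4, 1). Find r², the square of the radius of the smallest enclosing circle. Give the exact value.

The farthest pair is (-9, 10)–(-5, -6) with squared distance 272. The circle on this segment as diameter has centre (-7, 2) and r² = 272/4 = 68.
Check (-10, -2): distance² to centre = 25 ≤ 68, so it lies inside.
All remaining points lie in this disk, and no smaller disk contains both endpoints, so this is the minimum enclosing circle.

68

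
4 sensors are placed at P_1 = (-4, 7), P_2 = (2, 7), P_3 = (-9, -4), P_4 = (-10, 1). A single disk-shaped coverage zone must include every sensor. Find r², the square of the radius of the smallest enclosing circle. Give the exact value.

The minimum enclosing circle of a finite set is fixed by two of the points (as a diameter) or three (as a circumcircle).
The farthest pair is P_2–P_3 with squared distance 242. The circle on this segment as diameter has centre (-3.5, 1.5) and r² = 242/4 = 60.5.
Check P_1: distance² to centre = 30.5 ≤ 60.5, so it lies inside.
All remaining points lie in this disk, and no smaller disk contains both endpoints, so this is the minimum enclosing circle.

60.5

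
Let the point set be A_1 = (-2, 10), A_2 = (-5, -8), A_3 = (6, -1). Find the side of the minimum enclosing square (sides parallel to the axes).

18

The bounding box has width 11 and height 18.
An axis-aligned square enclosing the set must have side ≥ max(width, height).
So the minimum side is max(11, 18) = 18.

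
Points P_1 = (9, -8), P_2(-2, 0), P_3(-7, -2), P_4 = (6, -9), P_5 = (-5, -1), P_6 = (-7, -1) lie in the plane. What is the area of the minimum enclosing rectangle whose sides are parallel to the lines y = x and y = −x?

In coordinates u = x + y, v = x − y the rectangle is axis-aligned; the map (x,y)→(u,v) scales areas by 2.
u-values: 1, -2, -9, -3, -6, -8; range = 1 − (-9) = 10.
v-values: 17, -2, -5, 15, -4, -6; range = 17 − (-6) = 23.
Area = (10 × 23) / 2 = 115.

115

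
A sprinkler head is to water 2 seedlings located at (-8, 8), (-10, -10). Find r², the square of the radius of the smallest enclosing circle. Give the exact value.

82

The smallest circle enclosing two points has them as diameter endpoints.
Centre = midpoint = (-9, -1); r² = |(-8, 8)−(-10, -10)|²/4 = 328/4 = 82.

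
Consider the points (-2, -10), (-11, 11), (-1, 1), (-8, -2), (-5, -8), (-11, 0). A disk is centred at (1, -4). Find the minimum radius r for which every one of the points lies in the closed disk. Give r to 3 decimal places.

19.209

The required radius is the distance from (1, -4) to the farthest point.
Squared distances: 45, 369, 29, 85, 52, 160.
Maximum is 369, attained at (-11, 11).
r = √369 ≈ 19.209.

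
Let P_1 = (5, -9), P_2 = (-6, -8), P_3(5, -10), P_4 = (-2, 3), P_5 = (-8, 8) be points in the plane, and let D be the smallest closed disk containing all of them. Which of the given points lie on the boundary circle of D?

A smallest enclosing disk is always determined by at most three of the input points on its boundary.
The farthest pair is P_3–P_5 with squared distance 493. The circle on this segment as diameter has centre (-1.5, -1) and r² = 493/4 = 123.25.
Check P_1: distance² to centre = 106.25 ≤ 123.25, so it lies inside.
All remaining points lie in this disk, and no smaller disk contains both endpoints, so this is the minimum enclosing circle.
The points at distance exactly r from the centre are P_3, P_5 — 2 points.

P_3, P_5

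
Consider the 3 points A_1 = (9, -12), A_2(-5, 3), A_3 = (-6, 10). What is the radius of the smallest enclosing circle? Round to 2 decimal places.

13.31

Side lengths²: A_1A_2² = 421, A_1A_3² = 709, A_2A_3² = 50.
Since A_1A_3² = 709 ≥ 421 + 50 = 471, the angle opposite A_1A_3 is not acute, so the smallest enclosing circle has A_1A_3 as diameter.
Centre = midpoint of A_1A_3 = (1.5, -1), r² = 709/4 = 177.25.
r = √(177.25) ≈ 13.31.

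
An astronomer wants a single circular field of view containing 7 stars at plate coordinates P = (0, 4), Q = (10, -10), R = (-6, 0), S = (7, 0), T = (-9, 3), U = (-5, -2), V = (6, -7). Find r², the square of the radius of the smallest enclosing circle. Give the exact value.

132.5

A smallest enclosing disk is always determined by at most three of the input points on its boundary.
The farthest pair is Q–T with squared distance 530. The circle on this segment as diameter has centre (0.5, -3.5) and r² = 530/4 = 132.5.
Check P: distance² to centre = 56.5 ≤ 132.5, so it lies inside.
All remaining points lie in this disk, and no smaller disk contains both endpoints, so this is the minimum enclosing circle.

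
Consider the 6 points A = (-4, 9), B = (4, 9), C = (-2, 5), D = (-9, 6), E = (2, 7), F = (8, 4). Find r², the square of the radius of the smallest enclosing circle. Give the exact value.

73.25

By Welzl's lemma the MEC is supported by two points (diametrically opposite) or three points (on a circumcircle).
The farthest pair is D–F with squared distance 293. The circle on this segment as diameter has centre (-0.5, 5) and r² = 293/4 = 73.25.
Check A: distance² to centre = 28.25 ≤ 73.25, so it lies inside.
All remaining points lie in this disk, and no smaller disk contains both endpoints, so this is the minimum enclosing circle.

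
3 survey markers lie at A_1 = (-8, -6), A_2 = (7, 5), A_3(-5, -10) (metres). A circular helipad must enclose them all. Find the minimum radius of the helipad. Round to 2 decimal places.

9.61

Side lengths²: A_1A_2² = 346, A_1A_3² = 25, A_2A_3² = 369.
Since A_2A_3² = 369 < 346 + 25 = 371, the triangle is acute, so the smallest enclosing circle is the circumcircle.
Circumcentre = (57/62, -151/62), r² = 177325/1922.
r = √(177325/1922) ≈ 9.61.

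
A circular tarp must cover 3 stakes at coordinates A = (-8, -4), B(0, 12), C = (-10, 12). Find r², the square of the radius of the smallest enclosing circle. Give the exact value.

Side lengths²: AB² = 320, AC² = 260, BC² = 100.
Since AB² = 320 < 260 + 100 = 360, the triangle is acute, so the smallest enclosing circle is the circumcircle.
Circumcentre = (-5, 4.5), r² = 81.25.

81.25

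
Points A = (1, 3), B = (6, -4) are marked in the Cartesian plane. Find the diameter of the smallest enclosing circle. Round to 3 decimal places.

8.602

The smallest circle enclosing two points has them as diameter endpoints.
Centre = midpoint = (3.5, -0.5); r² = |AB|²/4 = 74/4 = 18.5.
Diameter = 2r = 2√(18.5) ≈ 8.602.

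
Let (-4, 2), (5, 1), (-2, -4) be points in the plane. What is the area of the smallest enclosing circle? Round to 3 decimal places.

70.500

Call the three points A, B, C in the order given.
Side lengths²: AB² = 82, AC² = 40, BC² = 74.
Since AB² = 82 < 74 + 40 = 114, the triangle is acute, so the smallest enclosing circle is the circumcircle.
Circumcentre = (9/26, 3/26), r² = 7585/338.
Area = π·r² = π·7585/338 ≈ 70.500.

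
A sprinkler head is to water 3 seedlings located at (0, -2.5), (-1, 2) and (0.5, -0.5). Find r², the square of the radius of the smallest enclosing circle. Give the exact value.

Call the three points A, B, C in the order given.
Side lengths²: AB² = 21.25, AC² = 4.25, BC² = 8.5.
Since AB² = 21.25 ≥ 8.5 + 4.25 = 12.75, the angle opposite AB is not acute, so the smallest enclosing circle has AB as diameter.
Centre = midpoint of AB = (-0.5, -0.25), r² = 21.25/4 = 5.3125.

5.3125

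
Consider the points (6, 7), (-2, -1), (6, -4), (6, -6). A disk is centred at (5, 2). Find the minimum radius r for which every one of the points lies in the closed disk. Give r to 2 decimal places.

8.06

The required radius is the distance from (5, 2) to the farthest point.
Squared distances: 26, 58, 37, 65.
Maximum is 65, attained at (6, -6).
r = √65 ≈ 8.06.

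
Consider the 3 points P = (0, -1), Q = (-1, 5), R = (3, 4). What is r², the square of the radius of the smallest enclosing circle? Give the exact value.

10693/1058

Side lengths²: PQ² = 37, PR² = 34, QR² = 17.
Since PQ² = 37 < 34 + 17 = 51, the triangle is acute, so the smallest enclosing circle is the circumcircle.
Circumcentre = (19/46, 99/46), r² = 10693/1058.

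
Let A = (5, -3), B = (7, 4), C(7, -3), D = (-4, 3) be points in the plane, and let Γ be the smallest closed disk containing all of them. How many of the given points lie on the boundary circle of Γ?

The minimum enclosing circle is determined by three boundary points: B, C, D.
Their circumcentre is (39/22, 0.5) with r² = 9577/242.
The farthest remaining point A is at distance² 5485/242 ≤ 9577/242.
The points at distance exactly r from the centre are B, C, D — 3 points.

3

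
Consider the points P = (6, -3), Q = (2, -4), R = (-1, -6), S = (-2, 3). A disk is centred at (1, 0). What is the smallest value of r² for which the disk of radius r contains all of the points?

The required radius is the distance from (1, 0) to the farthest point.
Squared distances: 34, 17, 40, 18.
Maximum is 40, attained at R.

40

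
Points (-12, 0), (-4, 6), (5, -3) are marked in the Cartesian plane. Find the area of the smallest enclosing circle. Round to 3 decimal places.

234.049

Call the three points A, B, C in the order given.
Side lengths²: AB² = 100, AC² = 298, BC² = 162.
Since AC² = 298 ≥ 162 + 100 = 262, the angle opposite AC is not acute, so the smallest enclosing circle has AC as diameter.
Centre = midpoint of AC = (-3.5, -1.5), r² = 298/4 = 74.5.
Area = π·r² = π·74.5 ≈ 234.049.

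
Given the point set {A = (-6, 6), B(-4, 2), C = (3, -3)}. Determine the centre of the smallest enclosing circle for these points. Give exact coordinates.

Side lengths²: AB² = 20, AC² = 162, BC² = 74.
Since AC² = 162 ≥ 74 + 20 = 94, the angle opposite AC is not acute, so the smallest enclosing circle has AC as diameter.
Centre = midpoint of AC = (-1.5, 1.5), r² = 162/4 = 40.5.
Centre = (-1.5, 1.5).

(-1.5, 1.5)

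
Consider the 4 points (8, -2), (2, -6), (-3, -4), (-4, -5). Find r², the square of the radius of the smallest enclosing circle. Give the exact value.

38.25

By Welzl's lemma the MEC is supported by two points (diametrically opposite) or three points (on a circumcircle).
The farthest pair is (8, -2)–(-4, -5) with squared distance 153. The circle on this segment as diameter has centre (2, -3.5) and r² = 153/4 = 38.25.
Check (2, -6): distance² to centre = 6.25 ≤ 38.25, so it lies inside.
All remaining points lie in this disk, and no smaller disk contains both endpoints, so this is the minimum enclosing circle.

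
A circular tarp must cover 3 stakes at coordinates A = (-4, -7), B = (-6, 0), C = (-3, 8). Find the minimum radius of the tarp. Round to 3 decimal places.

Side lengths²: AB² = 53, AC² = 226, BC² = 73.
Since AC² = 226 ≥ 73 + 53 = 126, the angle opposite AC is not acute, so the smallest enclosing circle has AC as diameter.
Centre = midpoint of AC = (-3.5, 0.5), r² = 226/4 = 56.5.
r = √(56.5) ≈ 7.517.

7.517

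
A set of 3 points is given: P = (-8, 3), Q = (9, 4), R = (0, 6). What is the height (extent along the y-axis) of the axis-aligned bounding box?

3

max y = 6, min y = 3, so height = 3.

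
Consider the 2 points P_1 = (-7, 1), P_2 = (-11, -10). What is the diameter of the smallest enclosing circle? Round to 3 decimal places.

The smallest circle enclosing two points has them as diameter endpoints.
Centre = midpoint = (-9, -4.5); r² = |P_1P_2|²/4 = 137/4 = 34.25.
Diameter = 2r = 2√(34.25) ≈ 11.705.

11.705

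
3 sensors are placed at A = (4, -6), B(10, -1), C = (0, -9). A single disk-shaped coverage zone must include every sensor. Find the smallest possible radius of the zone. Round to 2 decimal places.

Side lengths²: AB² = 61, AC² = 25, BC² = 164.
Since BC² = 164 ≥ 61 + 25 = 86, the angle opposite BC is not acute, so the smallest enclosing circle has BC as diameter.
Centre = midpoint of BC = (5, -5), r² = 164/4 = 41.
r = √41 ≈ 6.40.

6.40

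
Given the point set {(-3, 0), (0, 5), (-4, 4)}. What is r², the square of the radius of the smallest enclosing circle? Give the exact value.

Call the three points A, B, C in the order given.
Side lengths²: AB² = 34, AC² = 17, BC² = 17.
Since AB² = 34 ≥ 17 + 17 = 34, the angle opposite AB is not acute, so the smallest enclosing circle has AB as diameter.
Centre = midpoint of AB = (-1.5, 2.5), r² = 34/4 = 8.5.

8.5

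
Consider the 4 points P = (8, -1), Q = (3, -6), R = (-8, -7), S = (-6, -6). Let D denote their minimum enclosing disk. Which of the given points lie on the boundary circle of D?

P, R

By Welzl's lemma the MEC is supported by two points (diametrically opposite) or three points (on a circumcircle).
The farthest pair is P–R with squared distance 292. The circle on this segment as diameter has centre (0, -4) and r² = 292/4 = 73.
Check Q: distance² to centre = 13 ≤ 73, so it lies inside.
All remaining points lie in this disk, and no smaller disk contains both endpoints, so this is the minimum enclosing circle.
The points at distance exactly r from the centre are P, R — 2 points.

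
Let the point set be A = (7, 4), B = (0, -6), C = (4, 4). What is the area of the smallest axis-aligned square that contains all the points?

100

The bounding box has width 7 and height 10.
An axis-aligned square enclosing the set must have side ≥ max(width, height).
So the minimum side is max(7, 10) = 10.
Area = 10² = 100.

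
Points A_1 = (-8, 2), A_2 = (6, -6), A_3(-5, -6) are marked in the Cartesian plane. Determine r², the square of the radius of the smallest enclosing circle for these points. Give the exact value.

Side lengths²: A_1A_2² = 260, A_1A_3² = 73, A_2A_3² = 121.
Since A_1A_2² = 260 ≥ 121 + 73 = 194, the angle opposite A_1A_2 is not acute, so the smallest enclosing circle has A_1A_2 as diameter.
Centre = midpoint of A_1A_2 = (-1, -2), r² = 260/4 = 65.

65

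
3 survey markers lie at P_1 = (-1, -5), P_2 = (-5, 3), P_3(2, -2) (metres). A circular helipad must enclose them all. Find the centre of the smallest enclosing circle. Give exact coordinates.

(-7/3, -2/3)

Side lengths²: P_1P_2² = 80, P_1P_3² = 18, P_2P_3² = 74.
Since P_1P_2² = 80 < 74 + 18 = 92, the triangle is acute, so the smallest enclosing circle is the circumcircle.
Circumcentre = (-7/3, -2/3), r² = 185/9.
Centre = (-7/3, -2/3).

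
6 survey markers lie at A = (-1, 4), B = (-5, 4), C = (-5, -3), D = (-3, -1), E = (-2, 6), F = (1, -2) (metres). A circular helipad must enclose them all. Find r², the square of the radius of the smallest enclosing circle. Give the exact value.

The minimum enclosing circle is determined by three boundary points: C, E, F.
Their circumcentre is (-89/34, 41/34) with r² = 13505/578.
The farthest remaining point B is at distance² 7793/578 ≤ 13505/578.

13505/578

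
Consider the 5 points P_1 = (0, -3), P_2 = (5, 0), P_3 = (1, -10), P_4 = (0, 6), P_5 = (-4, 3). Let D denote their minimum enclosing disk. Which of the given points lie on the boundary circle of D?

By Welzl's lemma the MEC is supported by two points (diametrically opposite) or three points (on a circumcircle).
The farthest pair is P_3–P_4 with squared distance 257. The circle on this segment as diameter has centre (0.5, -2) and r² = 257/4 = 64.25.
Check P_1: distance² to centre = 1.25 ≤ 64.25, so it lies inside.
All remaining points lie in this disk, and no smaller disk contains both endpoints, so this is the minimum enclosing circle.
The points at distance exactly r from the centre are P_3, P_4 — 2 points.

P_3, P_4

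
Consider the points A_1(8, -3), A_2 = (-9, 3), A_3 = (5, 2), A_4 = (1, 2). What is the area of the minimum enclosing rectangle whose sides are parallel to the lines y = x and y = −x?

149.5

In coordinates u = x + y, v = x − y the rectangle is axis-aligned; the map (x,y)→(u,v) scales areas by 2.
u-values: 5, -6, 7, 3; range = 7 − (-6) = 13.
v-values: 11, -12, 3, -1; range = 11 − (-12) = 23.
Area = (13 × 23) / 2 = 149.5.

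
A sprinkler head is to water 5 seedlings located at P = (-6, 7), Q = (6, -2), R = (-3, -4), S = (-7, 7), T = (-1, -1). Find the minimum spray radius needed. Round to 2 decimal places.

A smallest enclosing disk is always determined by at most three of the input points on its boundary.
The farthest pair is Q–S with squared distance 250. The circle on this segment as diameter has centre (-0.5, 2.5) and r² = 250/4 = 62.5.
Check P: distance² to centre = 50.5 ≤ 62.5, so it lies inside.
All remaining points lie in this disk, and no smaller disk contains both endpoints, so this is the minimum enclosing circle.
r = √(62.5) ≈ 7.91.

7.91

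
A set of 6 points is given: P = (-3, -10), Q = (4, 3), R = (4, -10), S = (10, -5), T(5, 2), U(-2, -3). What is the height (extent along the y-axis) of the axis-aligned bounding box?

max y = 3, min y = -10, so height = 13.

13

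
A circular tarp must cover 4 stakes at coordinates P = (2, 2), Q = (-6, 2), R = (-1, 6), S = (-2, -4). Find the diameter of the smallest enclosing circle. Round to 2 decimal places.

The minimum enclosing circle of a finite set is fixed by two of the points (as a diameter) or three (as a circumcircle).
The farthest pair is R–S with squared distance 101. The circle on this segment as diameter has centre (-1.5, 1) and r² = 101/4 = 25.25.
Check P: distance² to centre = 13.25 ≤ 25.25, so it lies inside.
All remaining points lie in this disk, and no smaller disk contains both endpoints, so this is the minimum enclosing circle.
Diameter = 2r = 2√(25.25) ≈ 10.05.

10.05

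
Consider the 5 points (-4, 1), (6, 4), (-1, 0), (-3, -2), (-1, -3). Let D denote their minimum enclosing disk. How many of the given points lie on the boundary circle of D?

A smallest enclosing disk is always determined by at most three of the input points on its boundary.
The minimum enclosing circle is determined by three boundary points: (-4, 1), (6, 4), (-3, -2).
Their circumcentre is (31/22, 25/22) with r² = 7085/242.
The farthest remaining point (-1, -3) is at distance² 5545/242 ≤ 7085/242.
The points at distance exactly r from the centre are (-4, 1), (6, 4), (-3, -2) — 3 points.

3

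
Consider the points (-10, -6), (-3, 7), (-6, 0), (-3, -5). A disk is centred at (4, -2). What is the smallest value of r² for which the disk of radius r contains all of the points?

212

The required radius is the distance from (4, -2) to the farthest point.
Squared distances: 212, 130, 104, 58.
Maximum is 212, attained at (-10, -6).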